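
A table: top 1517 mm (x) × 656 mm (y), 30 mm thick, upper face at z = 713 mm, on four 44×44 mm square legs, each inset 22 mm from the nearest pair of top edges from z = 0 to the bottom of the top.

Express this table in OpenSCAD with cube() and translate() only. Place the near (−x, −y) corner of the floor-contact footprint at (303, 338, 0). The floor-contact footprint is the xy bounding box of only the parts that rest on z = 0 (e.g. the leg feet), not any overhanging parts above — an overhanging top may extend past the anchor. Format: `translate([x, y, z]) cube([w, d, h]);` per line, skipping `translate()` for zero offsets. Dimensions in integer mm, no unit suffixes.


// leg_h = 713 - 30 = 683
translate([281, 316, 683]) cube([1517, 656, 30]);
translate([303, 338, 0]) cube([44, 44, 683]);
translate([1732, 338, 0]) cube([44, 44, 683]);
translate([303, 906, 0]) cube([44, 44, 683]);
translate([1732, 906, 0]) cube([44, 44, 683]);


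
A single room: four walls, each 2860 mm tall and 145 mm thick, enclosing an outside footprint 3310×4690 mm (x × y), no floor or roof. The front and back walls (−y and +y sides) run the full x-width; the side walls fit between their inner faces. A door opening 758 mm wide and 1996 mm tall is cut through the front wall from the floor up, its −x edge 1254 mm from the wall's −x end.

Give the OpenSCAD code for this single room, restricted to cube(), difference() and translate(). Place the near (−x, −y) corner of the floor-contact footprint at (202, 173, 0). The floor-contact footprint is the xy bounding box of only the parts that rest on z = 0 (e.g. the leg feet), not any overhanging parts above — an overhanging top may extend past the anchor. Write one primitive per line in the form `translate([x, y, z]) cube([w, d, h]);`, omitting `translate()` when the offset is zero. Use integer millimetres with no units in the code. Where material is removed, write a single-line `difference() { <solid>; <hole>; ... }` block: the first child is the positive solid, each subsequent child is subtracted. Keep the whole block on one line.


difference() { translate([202, 173, 0]) cube([3310, 145, 2860]); translate([1456, 173, 0]) cube([758, 145, 1996]); }
translate([202, 4718, 0]) cube([3310, 145, 2860]);
translate([202, 318, 0]) cube([145, 4400, 2860]);
translate([3367, 318, 0]) cube([145, 4400, 2860]);


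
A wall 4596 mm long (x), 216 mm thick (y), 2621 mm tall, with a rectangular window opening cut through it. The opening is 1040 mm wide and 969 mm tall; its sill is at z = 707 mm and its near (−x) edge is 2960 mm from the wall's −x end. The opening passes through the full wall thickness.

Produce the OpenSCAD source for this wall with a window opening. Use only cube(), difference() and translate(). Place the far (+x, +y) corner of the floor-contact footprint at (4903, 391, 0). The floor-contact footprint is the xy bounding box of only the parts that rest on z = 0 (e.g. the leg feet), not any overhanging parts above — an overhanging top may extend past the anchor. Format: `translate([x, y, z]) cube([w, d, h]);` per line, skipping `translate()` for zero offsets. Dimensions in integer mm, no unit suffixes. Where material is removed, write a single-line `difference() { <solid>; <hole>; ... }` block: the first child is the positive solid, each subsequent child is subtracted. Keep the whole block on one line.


difference() { translate([307, 175, 0]) cube([4596, 216, 2621]); translate([3267, 175, 707]) cube([1040, 216, 969]); }


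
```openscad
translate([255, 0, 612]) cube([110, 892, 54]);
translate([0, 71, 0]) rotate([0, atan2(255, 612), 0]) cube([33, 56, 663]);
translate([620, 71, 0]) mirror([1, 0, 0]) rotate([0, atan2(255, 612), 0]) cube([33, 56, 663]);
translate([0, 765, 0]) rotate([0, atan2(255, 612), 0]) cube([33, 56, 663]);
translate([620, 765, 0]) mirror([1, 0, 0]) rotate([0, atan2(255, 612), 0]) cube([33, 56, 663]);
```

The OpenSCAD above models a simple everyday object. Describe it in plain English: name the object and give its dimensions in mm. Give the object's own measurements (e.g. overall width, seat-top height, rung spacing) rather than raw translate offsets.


A sawhorse. A 110×892×54 mm beam (x, y, z) sits on two A-frame leg pairs. Each pair is two raked legs of 33×56 mm section (56 mm along y) splaying symmetrically in x. Each leg rises 612 mm vertically over 255 mm of horizontal reach and is 663 mm long along its own axis. Every leg's outer bottom edge rests on the floor and its outer top edge meets a bottom edge of the beam — the left legs (tilting toward +x) meet the beam's −x bottom edge, the right legs (their mirror images, tilting toward −x) meet its +x bottom edge — so the leg tops tuck under the beam, the beam's underside is 612 mm above the floor, and the feet are 620 mm apart outside-to-outside with the beam centred between them. The two leg pairs are set in 71 mm from either end of the beam.


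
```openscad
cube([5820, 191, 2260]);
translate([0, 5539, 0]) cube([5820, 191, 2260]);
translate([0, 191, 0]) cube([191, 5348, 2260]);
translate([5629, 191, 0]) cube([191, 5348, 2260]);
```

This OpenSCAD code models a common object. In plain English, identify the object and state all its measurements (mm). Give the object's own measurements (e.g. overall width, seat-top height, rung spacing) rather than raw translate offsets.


The wall frame of a small rectangular building: four walls, each 2260 mm tall and 191 mm thick, enclosing a footprint 5820 mm (x) by 5730 mm (y) outside-to-outside, with no floor or roof. The front and back walls (the −y and +y sides) span the full width; the two side walls fit between them.


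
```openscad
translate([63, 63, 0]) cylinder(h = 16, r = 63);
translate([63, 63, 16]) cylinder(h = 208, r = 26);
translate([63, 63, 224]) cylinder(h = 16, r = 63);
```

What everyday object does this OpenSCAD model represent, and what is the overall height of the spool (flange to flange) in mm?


A spool. The overall height is 240 mm.

Three coaxial cylinders, large–small–large — a spool. Two 16 mm flanges and a 208 mm core give 16 + 208 + 16 = 240 mm.


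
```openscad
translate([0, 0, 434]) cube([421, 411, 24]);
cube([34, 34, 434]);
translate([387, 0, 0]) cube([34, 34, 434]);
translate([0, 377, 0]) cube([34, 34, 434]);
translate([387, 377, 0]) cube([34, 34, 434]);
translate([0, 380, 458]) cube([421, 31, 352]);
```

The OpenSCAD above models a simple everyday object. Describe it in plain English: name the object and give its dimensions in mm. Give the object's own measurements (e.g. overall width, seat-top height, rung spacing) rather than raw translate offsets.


A chair. The seat is a 421×411×24 mm slab with its top at z = 458 mm, on four 34×34 mm corner legs (flush with the seat edges, standing on z = 0). A flat backrest 31 mm thick, 352 mm tall, spans the full seat width and rises from the seat top along its +y edge, rear face flush with the rear of the seat.


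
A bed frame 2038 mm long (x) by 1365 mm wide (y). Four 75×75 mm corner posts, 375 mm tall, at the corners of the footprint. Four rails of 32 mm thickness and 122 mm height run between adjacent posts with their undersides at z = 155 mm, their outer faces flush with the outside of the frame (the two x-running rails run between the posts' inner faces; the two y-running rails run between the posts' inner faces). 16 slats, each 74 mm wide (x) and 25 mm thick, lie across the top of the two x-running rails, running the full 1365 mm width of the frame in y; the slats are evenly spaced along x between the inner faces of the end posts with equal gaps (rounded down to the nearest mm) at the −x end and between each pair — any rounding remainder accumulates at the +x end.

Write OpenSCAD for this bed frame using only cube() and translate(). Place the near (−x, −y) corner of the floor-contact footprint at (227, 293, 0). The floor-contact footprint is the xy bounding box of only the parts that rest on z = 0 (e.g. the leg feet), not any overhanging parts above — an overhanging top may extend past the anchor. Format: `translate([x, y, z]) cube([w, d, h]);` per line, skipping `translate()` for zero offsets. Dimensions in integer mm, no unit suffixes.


// slat z = rail_z + rail_h = 155 + 122 = 277
// slat gap = ⌊(1888 − 16·74) / 17⌋ = 41
translate([227, 293, 0]) cube([75, 75, 375]);
translate([227, 1583, 0]) cube([75, 75, 375]);
translate([2190, 293, 0]) cube([75, 75, 375]);
translate([2190, 1583, 0]) cube([75, 75, 375]);
translate([302, 293, 155]) cube([1888, 32, 122]);
translate([302, 1626, 155]) cube([1888, 32, 122]);
translate([227, 368, 155]) cube([32, 1215, 122]);
translate([2233, 368, 155]) cube([32, 1215, 122]);
translate([343, 293, 277]) cube([74, 1365, 25]);
translate([458, 293, 277]) cube([74, 1365, 25]);
translate([573, 293, 277]) cube([74, 1365, 25]);
translate([688, 293, 277]) cube([74, 1365, 25]);
translate([803, 293, 277]) cube([74, 1365, 25]);
translate([918, 293, 277]) cube([74, 1365, 25]);
translate([1033, 293, 277]) cube([74, 1365, 25]);
translate([1148, 293, 277]) cube([74, 1365, 25]);
translate([1263, 293, 277]) cube([74, 1365, 25]);
translate([1378, 293, 277]) cube([74, 1365, 25]);
translate([1493, 293, 277]) cube([74, 1365, 25]);
translate([1608, 293, 277]) cube([74, 1365, 25]);
translate([1723, 293, 277]) cube([74, 1365, 25]);
translate([1838, 293, 277]) cube([74, 1365, 25]);
translate([1953, 293, 277]) cube([74, 1365, 25]);
translate([2068, 293, 277]) cube([74, 1365, 25]);


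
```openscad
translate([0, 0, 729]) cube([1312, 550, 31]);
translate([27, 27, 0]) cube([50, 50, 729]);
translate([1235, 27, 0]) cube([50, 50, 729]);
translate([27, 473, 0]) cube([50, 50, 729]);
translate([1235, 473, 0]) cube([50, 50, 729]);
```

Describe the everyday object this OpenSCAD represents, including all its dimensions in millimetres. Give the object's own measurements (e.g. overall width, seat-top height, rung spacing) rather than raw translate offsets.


A table: top 1312 mm (x) × 550 mm (y), 31 mm thick, upper face at z = 760 mm, on four 50×50 mm square legs, each inset 27 mm from the nearest pair of top edges from z = 0 to the bottom of the top.


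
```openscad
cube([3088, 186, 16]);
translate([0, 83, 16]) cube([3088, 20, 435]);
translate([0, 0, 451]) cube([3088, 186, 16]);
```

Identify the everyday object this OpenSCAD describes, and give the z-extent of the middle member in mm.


An I-beam. The web height is 435 mm.

Two wide flanges with a thin centred web — an I-beam. Overall 467 mm minus two 16 mm flanges gives a web of 467 − 2·16 = 435 mm.


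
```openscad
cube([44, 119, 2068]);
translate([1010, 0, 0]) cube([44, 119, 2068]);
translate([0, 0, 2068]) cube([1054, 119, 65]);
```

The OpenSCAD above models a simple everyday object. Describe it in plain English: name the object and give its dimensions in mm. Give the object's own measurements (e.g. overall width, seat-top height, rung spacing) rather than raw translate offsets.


A door frame. The clear opening is 966 mm wide and 2068 mm high. Two 44 mm wide jambs, 119 mm deep, stand either side of the opening from the floor to the top of the opening. A 65 mm thick head sits across the top of both jambs, spanning the full outside width of the frame.


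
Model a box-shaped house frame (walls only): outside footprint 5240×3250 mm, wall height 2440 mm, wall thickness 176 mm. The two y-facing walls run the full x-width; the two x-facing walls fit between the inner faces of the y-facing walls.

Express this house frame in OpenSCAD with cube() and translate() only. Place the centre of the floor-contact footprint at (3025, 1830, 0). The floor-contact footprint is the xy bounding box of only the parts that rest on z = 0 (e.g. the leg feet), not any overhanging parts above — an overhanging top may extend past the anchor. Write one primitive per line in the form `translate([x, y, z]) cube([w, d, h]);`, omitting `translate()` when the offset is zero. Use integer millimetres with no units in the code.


translate([405, 205, 0]) cube([5240, 176, 2440]);
translate([405, 3279, 0]) cube([5240, 176, 2440]);
translate([405, 381, 0]) cube([176, 2898, 2440]);
translate([5469, 381, 0]) cube([176, 2898, 2440]);


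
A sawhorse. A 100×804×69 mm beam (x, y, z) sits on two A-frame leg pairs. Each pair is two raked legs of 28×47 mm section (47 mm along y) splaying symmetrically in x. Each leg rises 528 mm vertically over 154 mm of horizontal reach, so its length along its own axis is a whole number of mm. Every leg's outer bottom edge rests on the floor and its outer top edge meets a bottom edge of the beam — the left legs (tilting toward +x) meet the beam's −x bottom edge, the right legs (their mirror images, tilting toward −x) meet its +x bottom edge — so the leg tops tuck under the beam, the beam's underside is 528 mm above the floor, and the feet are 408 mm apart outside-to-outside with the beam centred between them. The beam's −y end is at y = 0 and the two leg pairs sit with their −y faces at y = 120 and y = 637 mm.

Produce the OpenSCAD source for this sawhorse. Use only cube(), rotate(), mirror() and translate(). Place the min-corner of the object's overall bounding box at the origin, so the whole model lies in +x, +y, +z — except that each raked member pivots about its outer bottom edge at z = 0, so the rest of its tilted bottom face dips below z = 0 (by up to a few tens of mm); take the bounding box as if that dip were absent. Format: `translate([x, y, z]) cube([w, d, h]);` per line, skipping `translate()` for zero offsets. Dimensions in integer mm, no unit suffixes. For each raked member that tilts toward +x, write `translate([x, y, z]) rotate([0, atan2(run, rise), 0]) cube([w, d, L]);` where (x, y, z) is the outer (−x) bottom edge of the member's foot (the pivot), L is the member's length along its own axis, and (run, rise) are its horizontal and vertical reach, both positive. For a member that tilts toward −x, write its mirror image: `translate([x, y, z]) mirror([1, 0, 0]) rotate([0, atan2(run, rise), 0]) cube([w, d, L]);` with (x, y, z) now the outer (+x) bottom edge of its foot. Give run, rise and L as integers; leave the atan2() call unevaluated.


translate([154, 0, 528]) cube([100, 804, 69]);
translate([0, 120, 0]) rotate([0, atan2(154, 528), 0]) cube([28, 47, 550]);
translate([408, 120, 0]) mirror([1, 0, 0]) rotate([0, atan2(154, 528), 0]) cube([28, 47, 550]);
translate([0, 637, 0]) rotate([0, atan2(154, 528), 0]) cube([28, 47, 550]);
translate([408, 637, 0]) mirror([1, 0, 0]) rotate([0, atan2(154, 528), 0]) cube([28, 47, 550]);


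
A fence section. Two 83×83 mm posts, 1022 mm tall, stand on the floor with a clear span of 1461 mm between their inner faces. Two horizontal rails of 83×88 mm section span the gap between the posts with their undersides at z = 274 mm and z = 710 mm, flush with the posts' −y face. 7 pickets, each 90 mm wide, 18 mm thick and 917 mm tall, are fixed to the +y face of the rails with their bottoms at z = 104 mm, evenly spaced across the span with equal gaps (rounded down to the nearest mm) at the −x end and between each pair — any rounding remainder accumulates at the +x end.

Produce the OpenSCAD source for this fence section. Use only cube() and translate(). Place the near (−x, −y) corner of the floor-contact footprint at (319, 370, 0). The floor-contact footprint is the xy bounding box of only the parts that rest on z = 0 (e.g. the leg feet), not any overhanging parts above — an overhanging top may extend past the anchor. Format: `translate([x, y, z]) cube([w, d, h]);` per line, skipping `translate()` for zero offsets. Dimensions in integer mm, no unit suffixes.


translate([319, 370, 0]) cube([83, 83, 1022]);
translate([1863, 370, 0]) cube([83, 83, 1022]);
translate([402, 370, 274]) cube([1461, 83, 88]);
translate([402, 370, 710]) cube([1461, 83, 88]);
translate([505, 453, 104]) cube([90, 18, 917]);
translate([698, 453, 104]) cube([90, 18, 917]);
translate([891, 453, 104]) cube([90, 18, 917]);
translate([1084, 453, 104]) cube([90, 18, 917]);
translate([1277, 453, 104]) cube([90, 18, 917]);
translate([1470, 453, 104]) cube([90, 18, 917]);
translate([1663, 453, 104]) cube([90, 18, 917]);


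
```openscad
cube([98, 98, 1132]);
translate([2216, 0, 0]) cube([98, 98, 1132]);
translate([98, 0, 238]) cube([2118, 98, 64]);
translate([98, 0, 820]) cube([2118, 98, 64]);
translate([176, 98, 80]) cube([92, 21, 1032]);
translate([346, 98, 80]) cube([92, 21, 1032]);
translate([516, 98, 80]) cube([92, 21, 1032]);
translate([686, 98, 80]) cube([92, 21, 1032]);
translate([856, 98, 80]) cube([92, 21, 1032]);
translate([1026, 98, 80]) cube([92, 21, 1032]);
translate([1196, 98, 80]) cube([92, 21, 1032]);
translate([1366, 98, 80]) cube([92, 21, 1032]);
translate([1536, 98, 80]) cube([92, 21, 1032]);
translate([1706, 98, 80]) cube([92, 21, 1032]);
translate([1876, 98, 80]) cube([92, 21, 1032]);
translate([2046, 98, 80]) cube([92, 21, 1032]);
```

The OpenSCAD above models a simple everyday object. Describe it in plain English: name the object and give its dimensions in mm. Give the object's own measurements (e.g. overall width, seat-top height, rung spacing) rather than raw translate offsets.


A fence section. Two 98×98 mm posts, 1132 mm tall, stand on the floor with a clear span of 2118 mm between their inner faces. Two horizontal rails of 98×64 mm section span the gap between the posts with their undersides at z = 238 mm and z = 820 mm, flush with the posts' −y face. 12 pickets, each 92 mm wide, 21 mm thick and 1032 mm tall, are fixed to the +y face of the rails with their bottoms at z = 80 mm, spaced across the span with a 78 mm gap after the −x post and between neighbouring pickets and before the +x post.


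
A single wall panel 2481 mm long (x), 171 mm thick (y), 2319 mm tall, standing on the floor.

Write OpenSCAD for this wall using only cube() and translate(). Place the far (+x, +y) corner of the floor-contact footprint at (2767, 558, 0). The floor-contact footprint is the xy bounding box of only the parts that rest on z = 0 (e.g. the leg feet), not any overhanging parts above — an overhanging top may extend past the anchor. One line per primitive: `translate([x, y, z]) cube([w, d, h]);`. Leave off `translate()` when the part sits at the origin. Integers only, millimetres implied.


translate([286, 387, 0]) cube([2481, 171, 2319]);


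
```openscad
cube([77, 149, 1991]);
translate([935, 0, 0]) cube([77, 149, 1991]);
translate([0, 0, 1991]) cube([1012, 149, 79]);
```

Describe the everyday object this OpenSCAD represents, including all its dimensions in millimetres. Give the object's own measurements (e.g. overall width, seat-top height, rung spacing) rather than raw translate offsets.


A door frame. The clear opening is 858 mm wide and 1991 mm high. Two 77 mm wide jambs, 149 mm deep, stand either side of the opening from the floor to the top of the opening. A 79 mm thick head sits across the top of both jambs, spanning the full outside width of the frame.


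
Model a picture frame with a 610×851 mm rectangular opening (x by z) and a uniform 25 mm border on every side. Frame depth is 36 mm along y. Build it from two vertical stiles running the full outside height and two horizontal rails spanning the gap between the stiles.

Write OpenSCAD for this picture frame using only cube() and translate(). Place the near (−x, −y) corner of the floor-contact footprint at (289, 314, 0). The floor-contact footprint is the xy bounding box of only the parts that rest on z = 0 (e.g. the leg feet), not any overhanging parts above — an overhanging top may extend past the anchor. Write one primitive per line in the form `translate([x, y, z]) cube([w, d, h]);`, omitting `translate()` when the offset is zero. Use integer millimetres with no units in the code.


translate([289, 314, 0]) cube([25, 36, 901]);
translate([924, 314, 0]) cube([25, 36, 901]);
translate([314, 314, 0]) cube([610, 36, 25]);
translate([314, 314, 876]) cube([610, 36, 25]);


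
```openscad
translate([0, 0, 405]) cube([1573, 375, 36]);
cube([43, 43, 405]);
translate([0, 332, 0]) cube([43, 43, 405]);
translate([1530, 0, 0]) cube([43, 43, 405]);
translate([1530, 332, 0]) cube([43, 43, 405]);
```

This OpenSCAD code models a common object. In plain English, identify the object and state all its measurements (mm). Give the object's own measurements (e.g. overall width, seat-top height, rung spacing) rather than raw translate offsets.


A long wooden bench with a 1573 mm (x) × 375 mm (y) seat, 36 mm thick, its top surface 441 mm above the floor. Four 43 mm square legs at the seat corners, flush with the edges, run from z = 0 to the seat underside.


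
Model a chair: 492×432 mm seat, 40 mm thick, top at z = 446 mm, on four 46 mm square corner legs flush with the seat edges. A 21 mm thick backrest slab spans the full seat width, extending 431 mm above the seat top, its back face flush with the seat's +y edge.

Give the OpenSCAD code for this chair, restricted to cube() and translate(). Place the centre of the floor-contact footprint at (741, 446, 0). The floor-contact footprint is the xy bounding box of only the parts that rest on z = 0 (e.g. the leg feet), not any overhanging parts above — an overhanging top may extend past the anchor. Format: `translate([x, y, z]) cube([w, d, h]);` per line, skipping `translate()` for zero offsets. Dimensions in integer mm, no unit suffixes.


translate([495, 230, 406]) cube([492, 432, 40]);
translate([495, 230, 0]) cube([46, 46, 406]);
translate([941, 230, 0]) cube([46, 46, 406]);
translate([495, 616, 0]) cube([46, 46, 406]);
translate([941, 616, 0]) cube([46, 46, 406]);
translate([495, 641, 446]) cube([492, 21, 431]);


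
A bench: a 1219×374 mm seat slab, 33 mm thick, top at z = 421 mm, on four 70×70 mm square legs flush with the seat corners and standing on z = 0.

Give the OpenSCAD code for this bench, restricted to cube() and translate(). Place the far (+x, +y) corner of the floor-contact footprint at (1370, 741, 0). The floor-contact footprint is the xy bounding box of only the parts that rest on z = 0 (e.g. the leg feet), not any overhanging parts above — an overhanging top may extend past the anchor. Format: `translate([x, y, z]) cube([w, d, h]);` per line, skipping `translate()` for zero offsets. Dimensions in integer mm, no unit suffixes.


translate([151, 367, 388]) cube([1219, 374, 33]);
translate([151, 367, 0]) cube([70, 70, 388]);
translate([151, 671, 0]) cube([70, 70, 388]);
translate([1300, 367, 0]) cube([70, 70, 388]);
translate([1300, 671, 0]) cube([70, 70, 388]);


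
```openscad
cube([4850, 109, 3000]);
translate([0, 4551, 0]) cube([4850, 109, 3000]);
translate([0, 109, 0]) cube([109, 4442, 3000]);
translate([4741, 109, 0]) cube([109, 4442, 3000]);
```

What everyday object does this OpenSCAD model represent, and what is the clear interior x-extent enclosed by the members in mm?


A house (or room) frame. The interior width is 4632 mm.

Four 3000 mm walls enclosing a rectangle with no floor or roof — a room or house frame. Outside width is 4850 mm and wall thickness is 109 mm, so the interior width is 4850 − 2 × 109 = 4632 mm.


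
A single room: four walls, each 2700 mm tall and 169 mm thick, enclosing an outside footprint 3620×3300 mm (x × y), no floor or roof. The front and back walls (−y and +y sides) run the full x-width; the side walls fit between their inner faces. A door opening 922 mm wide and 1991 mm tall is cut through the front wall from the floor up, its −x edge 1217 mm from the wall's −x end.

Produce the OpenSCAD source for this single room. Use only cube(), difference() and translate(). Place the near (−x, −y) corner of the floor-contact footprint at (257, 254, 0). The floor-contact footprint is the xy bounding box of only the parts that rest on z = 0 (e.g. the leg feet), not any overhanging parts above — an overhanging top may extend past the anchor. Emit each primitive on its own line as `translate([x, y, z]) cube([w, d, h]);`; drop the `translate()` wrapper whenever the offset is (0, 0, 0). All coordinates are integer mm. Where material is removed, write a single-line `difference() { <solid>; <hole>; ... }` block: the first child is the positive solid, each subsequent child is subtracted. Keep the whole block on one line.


difference() { translate([257, 254, 0]) cube([3620, 169, 2700]); translate([1474, 254, 0]) cube([922, 169, 1991]); }
translate([257, 3385, 0]) cube([3620, 169, 2700]);
translate([257, 423, 0]) cube([169, 2962, 2700]);
translate([3708, 423, 0]) cube([169, 2962, 2700]);


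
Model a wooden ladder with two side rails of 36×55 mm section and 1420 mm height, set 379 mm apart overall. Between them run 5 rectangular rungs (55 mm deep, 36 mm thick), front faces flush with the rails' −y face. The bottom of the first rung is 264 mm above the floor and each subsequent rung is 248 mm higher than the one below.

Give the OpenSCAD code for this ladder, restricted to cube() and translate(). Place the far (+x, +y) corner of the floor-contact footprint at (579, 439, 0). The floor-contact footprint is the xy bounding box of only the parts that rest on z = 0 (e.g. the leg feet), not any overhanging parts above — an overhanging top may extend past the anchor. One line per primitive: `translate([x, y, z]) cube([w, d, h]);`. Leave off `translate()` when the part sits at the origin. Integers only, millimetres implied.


translate([200, 384, 0]) cube([36, 55, 1420]);
translate([543, 384, 0]) cube([36, 55, 1420]);
translate([236, 384, 264]) cube([307, 55, 36]);
translate([236, 384, 512]) cube([307, 55, 36]);
translate([236, 384, 760]) cube([307, 55, 36]);
translate([236, 384, 1008]) cube([307, 55, 36]);
translate([236, 384, 1256]) cube([307, 55, 36]);


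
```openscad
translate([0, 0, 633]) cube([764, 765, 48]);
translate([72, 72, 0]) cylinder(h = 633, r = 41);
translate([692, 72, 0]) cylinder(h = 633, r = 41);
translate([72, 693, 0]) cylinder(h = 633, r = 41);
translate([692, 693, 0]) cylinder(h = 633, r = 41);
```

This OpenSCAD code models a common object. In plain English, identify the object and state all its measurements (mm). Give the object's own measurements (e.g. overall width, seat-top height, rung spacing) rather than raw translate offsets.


A rectangular dining table. The top is 764×765×48 mm with its upper surface at z = 681 mm. It stands on four round legs of 82 mm diameter, each leg's bounding box inset 31 mm from the nearest pair of top edges, running from the floor to the underside of the top.


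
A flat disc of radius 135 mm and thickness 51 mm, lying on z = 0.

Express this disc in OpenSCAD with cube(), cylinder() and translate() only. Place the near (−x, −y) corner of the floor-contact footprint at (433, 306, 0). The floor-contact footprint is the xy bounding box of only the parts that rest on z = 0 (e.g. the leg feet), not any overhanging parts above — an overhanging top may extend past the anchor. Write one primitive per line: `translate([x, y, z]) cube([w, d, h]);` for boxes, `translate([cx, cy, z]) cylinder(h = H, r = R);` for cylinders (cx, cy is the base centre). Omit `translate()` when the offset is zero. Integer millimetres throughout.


translate([568, 441, 0]) cylinder(h = 51, r = 135);


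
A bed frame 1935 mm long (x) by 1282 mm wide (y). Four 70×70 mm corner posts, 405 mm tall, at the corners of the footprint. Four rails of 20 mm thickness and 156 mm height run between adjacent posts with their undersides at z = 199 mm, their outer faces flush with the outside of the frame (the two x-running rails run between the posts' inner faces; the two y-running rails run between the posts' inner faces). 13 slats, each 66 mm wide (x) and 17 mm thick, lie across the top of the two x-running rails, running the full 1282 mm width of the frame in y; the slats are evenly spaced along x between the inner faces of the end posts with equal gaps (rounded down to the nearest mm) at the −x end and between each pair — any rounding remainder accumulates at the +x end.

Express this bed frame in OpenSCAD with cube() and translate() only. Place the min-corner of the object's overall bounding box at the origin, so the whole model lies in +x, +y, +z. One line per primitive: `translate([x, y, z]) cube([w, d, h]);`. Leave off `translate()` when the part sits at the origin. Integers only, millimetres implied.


// slat z = rail_z + rail_h = 199 + 156 = 355
// slat gap = ⌊(1795 − 13·66) / 14⌋ = 66
cube([70, 70, 405]);
translate([0, 1212, 0]) cube([70, 70, 405]);
translate([1865, 0, 0]) cube([70, 70, 405]);
translate([1865, 1212, 0]) cube([70, 70, 405]);
translate([70, 0, 199]) cube([1795, 20, 156]);
translate([70, 1262, 199]) cube([1795, 20, 156]);
translate([0, 70, 199]) cube([20, 1142, 156]);
translate([1915, 70, 199]) cube([20, 1142, 156]);
translate([136, 0, 355]) cube([66, 1282, 17]);
translate([268, 0, 355]) cube([66, 1282, 17]);
translate([400, 0, 355]) cube([66, 1282, 17]);
translate([532, 0, 355]) cube([66, 1282, 17]);
translate([664, 0, 355]) cube([66, 1282, 17]);
translate([796, 0, 355]) cube([66, 1282, 17]);
translate([928, 0, 355]) cube([66, 1282, 17]);
translate([1060, 0, 355]) cube([66, 1282, 17]);
translate([1192, 0, 355]) cube([66, 1282, 17]);
translate([1324, 0, 355]) cube([66, 1282, 17]);
translate([1456, 0, 355]) cube([66, 1282, 17]);
translate([1588, 0, 355]) cube([66, 1282, 17]);
translate([1720, 0, 355]) cube([66, 1282, 17]);


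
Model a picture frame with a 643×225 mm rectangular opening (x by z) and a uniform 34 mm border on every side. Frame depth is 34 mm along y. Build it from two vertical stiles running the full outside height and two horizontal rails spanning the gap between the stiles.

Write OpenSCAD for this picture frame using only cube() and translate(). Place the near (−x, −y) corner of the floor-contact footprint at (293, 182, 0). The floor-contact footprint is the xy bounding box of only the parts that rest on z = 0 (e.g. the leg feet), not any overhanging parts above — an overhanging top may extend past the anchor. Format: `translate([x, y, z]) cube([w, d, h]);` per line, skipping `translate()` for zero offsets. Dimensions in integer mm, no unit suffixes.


translate([293, 182, 0]) cube([34, 34, 293]);
translate([970, 182, 0]) cube([34, 34, 293]);
translate([327, 182, 0]) cube([643, 34, 34]);
translate([327, 182, 259]) cube([643, 34, 34]);


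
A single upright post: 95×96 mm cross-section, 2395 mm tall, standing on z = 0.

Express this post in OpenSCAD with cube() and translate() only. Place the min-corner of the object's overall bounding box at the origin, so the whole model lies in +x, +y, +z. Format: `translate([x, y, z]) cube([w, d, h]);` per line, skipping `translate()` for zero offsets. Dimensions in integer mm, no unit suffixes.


cube([95, 96, 2395]);


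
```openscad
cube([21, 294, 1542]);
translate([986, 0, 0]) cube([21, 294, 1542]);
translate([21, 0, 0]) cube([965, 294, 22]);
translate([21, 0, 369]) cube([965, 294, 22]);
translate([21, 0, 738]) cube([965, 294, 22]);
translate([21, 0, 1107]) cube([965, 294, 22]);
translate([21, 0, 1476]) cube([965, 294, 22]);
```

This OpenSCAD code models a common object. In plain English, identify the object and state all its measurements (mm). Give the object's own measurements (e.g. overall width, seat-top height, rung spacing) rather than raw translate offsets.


An open bookshelf. Two side panels, each 21 mm thick, 294 mm deep and 1542 mm tall, stand 1007 mm apart (outside-to-outside). Between them sit 5 shelves, each 22 mm thick and 294 mm deep, spanning the full gap between the sides. The bottom shelf rests on the floor (its underside at z = 0) and the clear gap between one shelf's top and the next shelf's underside is 347 mm.


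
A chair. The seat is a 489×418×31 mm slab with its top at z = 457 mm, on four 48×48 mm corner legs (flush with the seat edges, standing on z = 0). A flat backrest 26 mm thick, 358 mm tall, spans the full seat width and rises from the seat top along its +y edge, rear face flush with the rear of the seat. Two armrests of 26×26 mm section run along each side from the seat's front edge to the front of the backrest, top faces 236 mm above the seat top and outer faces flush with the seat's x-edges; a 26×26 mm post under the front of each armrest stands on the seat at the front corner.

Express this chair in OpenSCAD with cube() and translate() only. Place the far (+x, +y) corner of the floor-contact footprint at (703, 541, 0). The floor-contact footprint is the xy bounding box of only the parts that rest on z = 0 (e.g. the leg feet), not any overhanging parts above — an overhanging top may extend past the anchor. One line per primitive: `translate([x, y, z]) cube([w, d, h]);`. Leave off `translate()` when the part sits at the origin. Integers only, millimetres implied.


translate([214, 123, 426]) cube([489, 418, 31]);
translate([214, 123, 0]) cube([48, 48, 426]);
translate([655, 123, 0]) cube([48, 48, 426]);
translate([214, 493, 0]) cube([48, 48, 426]);
translate([655, 493, 0]) cube([48, 48, 426]);
translate([214, 515, 457]) cube([489, 26, 358]);
translate([214, 123, 667]) cube([26, 392, 26]);
translate([677, 123, 667]) cube([26, 392, 26]);
translate([214, 123, 457]) cube([26, 26, 210]);
translate([677, 123, 457]) cube([26, 26, 210]);


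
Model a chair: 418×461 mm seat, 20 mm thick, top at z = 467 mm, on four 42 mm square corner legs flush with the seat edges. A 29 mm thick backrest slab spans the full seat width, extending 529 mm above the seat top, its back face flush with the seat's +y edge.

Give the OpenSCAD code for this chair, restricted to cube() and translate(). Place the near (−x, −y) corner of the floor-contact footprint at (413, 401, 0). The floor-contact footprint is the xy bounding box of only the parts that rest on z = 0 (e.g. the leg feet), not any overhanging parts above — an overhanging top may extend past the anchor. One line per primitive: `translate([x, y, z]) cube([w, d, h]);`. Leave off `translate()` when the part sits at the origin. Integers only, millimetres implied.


// leg_h = 467 - 20 = 447
translate([413, 401, 447]) cube([418, 461, 20]);
translate([413, 401, 0]) cube([42, 42, 447]);
translate([789, 401, 0]) cube([42, 42, 447]);
translate([413, 820, 0]) cube([42, 42, 447]);
translate([789, 820, 0]) cube([42, 42, 447]);
translate([413, 833, 467]) cube([418, 29, 529]);


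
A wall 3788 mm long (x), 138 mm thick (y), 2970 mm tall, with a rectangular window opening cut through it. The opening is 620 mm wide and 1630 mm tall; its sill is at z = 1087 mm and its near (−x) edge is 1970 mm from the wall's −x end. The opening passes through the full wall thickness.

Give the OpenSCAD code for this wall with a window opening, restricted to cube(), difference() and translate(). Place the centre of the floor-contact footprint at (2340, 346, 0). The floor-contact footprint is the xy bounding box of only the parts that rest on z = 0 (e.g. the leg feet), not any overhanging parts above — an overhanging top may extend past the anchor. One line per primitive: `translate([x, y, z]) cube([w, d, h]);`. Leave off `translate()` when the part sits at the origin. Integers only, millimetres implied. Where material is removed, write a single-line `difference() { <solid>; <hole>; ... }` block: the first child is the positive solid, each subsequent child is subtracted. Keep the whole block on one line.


difference() { translate([446, 277, 0]) cube([3788, 138, 2970]); translate([2416, 277, 1087]) cube([620, 138, 1630]); }


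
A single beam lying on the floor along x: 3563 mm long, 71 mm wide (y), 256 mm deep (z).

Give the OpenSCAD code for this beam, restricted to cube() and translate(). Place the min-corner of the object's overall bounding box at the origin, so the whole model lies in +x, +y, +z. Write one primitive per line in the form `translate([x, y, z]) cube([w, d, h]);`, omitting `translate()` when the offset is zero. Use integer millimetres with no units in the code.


cube([3563, 71, 256]);


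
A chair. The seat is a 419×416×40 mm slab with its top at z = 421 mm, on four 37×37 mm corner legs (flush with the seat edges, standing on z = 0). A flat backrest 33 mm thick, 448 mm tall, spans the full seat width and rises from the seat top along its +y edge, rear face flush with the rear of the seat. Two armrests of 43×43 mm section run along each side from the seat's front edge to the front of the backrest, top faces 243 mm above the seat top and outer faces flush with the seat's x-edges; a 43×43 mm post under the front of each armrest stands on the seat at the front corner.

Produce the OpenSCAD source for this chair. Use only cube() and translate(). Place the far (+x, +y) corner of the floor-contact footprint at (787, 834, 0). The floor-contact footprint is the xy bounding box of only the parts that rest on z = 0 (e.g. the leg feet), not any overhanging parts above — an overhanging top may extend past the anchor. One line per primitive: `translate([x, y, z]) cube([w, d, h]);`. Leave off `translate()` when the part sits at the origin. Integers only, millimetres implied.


translate([368, 418, 381]) cube([419, 416, 40]);
translate([368, 418, 0]) cube([37, 37, 381]);
translate([750, 418, 0]) cube([37, 37, 381]);
translate([368, 797, 0]) cube([37, 37, 381]);
translate([750, 797, 0]) cube([37, 37, 381]);
translate([368, 801, 421]) cube([419, 33, 448]);
translate([368, 418, 621]) cube([43, 383, 43]);
translate([744, 418, 621]) cube([43, 383, 43]);
translate([368, 418, 421]) cube([43, 43, 200]);
translate([744, 418, 421]) cube([43, 43, 200]);


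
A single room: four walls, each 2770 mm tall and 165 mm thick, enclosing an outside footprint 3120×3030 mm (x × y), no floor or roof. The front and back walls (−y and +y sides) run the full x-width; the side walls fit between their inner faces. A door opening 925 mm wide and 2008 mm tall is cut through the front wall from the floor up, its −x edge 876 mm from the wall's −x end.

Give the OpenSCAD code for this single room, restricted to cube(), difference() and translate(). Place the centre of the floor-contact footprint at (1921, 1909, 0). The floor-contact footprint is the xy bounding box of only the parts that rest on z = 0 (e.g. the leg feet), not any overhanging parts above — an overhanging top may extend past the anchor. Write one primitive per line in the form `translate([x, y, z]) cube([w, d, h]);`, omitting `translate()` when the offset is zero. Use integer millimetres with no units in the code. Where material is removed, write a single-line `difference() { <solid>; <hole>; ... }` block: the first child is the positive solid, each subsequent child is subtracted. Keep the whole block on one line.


difference() { translate([361, 394, 0]) cube([3120, 165, 2770]); translate([1237, 394, 0]) cube([925, 165, 2008]); }
translate([361, 3259, 0]) cube([3120, 165, 2770]);
translate([361, 559, 0]) cube([165, 2700, 2770]);
translate([3316, 559, 0]) cube([165, 2700, 2770]);


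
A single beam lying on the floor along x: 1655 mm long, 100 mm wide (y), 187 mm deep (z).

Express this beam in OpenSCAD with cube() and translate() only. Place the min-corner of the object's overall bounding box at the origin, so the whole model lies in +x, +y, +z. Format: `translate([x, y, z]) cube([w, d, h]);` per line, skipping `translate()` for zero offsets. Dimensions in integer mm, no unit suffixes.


cube([1655, 100, 187]);


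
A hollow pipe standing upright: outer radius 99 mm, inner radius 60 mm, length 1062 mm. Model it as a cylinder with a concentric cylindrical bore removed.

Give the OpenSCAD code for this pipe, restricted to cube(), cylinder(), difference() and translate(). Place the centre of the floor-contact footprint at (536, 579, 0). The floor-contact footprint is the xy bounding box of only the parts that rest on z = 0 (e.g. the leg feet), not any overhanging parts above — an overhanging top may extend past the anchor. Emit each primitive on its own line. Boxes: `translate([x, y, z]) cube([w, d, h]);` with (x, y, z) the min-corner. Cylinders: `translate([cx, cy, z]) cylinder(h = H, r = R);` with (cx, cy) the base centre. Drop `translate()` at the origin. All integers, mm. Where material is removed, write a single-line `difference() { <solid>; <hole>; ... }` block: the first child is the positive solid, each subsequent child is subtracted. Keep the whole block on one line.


difference() { translate([536, 579, 0]) cylinder(h = 1062, r = 99); translate([536, 579, 0]) cylinder(h = 1062, r = 60); }
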